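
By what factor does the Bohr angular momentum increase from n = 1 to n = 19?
19.0000

In the Bohr model, L_n = nℏ, so the ratio is purely the ratio of quantum numbers:

L_19/L_1 = 19ℏ / 1ℏ = 19/1 = 19.0000

The angular momentum scales linearly with n.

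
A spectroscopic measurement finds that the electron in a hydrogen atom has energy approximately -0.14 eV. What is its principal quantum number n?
n = 10

The exact energy levels follow E_n = -13.6057 eV / n².

The measured value (-0.14 eV) is reported to only 2 significant figures, so we must test candidate n values and see which one matches to that precision.

Candidate energies:
  n = 8:  E = -13.6057/8² = -0.21259 eV
  n = 9:  E = -13.6057/9² = -0.16797 eV
  n = 10:  E = -13.6057/10² = -0.13606 eV  ← matches
  n = 11:  E = -13.6057/11² = -0.11244 eV
  n = 12:  E = -13.6057/12² = -0.09448 eV

Checking against the measurement of -0.14 eV (2 sig figs), only n = 10 agrees:
E_10 = -0.13606 eV, which rounds to -0.14 eV ✓

Therefore n = 10.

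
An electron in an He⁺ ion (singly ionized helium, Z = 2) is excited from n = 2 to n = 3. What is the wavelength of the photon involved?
164.0277 nm

First, find the transition energy using E_n = -13.6057 Z² / n² eV:
E_2 = -13.6057 × 2² / 2² = -13.60570000 eV
E_3 = -13.6057 × 2² / 3² = -6.04697778 eV

Photon energy: |ΔE| = |E_3 - E_2| = 7.55872222 eV

Convert to wavelength using E = hc/λ with hc = 1239.84 eV·nm:
λ = hc/E = 1239.84 eV·nm / 7.55872222 eV
λ = 164.0277 nm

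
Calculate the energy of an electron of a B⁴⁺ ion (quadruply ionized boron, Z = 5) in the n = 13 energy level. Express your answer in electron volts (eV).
-2.01 eV

The energy levels of a hydrogen-like atom are given by:
E_n = -13.6057 Z² / n² eV  (with Z = 5 for B⁴⁺)

For n = 13:
E_13 = -13.6057 × 5² / 13²
E_13 = -13.6057 × 25 / 169
E_13 = -2.01 eV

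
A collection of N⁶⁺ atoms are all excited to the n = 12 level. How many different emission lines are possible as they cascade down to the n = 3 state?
45

The electron can occupy levels n = 3, 4, ..., 12 during de-excitation — that is m = 12 - 3 + 1 = 10 distinct levels.

The number of distinct spectral lines equals the number of ways to choose 2 of these m levels (each pair gives one possible emission transition):

Number of lines = m(m-1)/2 = 10×9/2 = 45

These correspond to all possible transitions between the 10 levels:
12 → 11, 12 → 10, 12 → 9, 12 → 8, 12 → 7, 12 → 6, 12 → 5, 12 → 4...

Each transition produces a photon with a unique energy (and thus wavelength). This count does not depend on Z.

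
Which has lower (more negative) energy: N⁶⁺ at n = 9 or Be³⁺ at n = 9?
N⁶⁺ at n = 9 (E = -8.23 eV)

Using E_n = -13.6057 Z² / n² eV:

N⁶⁺ (Z = 7) at n = 9:
E = -13.6057 × 7² / 9² = -13.6057 × 49 / 81 = -8.23061 eV

Be³⁺ (Z = 4) at n = 9:
E = -13.6057 × 4² / 9² = -13.6057 × 16 / 81 = -2.68755 eV

Since -8.23061 eV < -2.68755 eV,
N⁶⁺ at n = 9 is more tightly bound (requires more energy to ionize).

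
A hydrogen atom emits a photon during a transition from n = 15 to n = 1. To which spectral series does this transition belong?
Lyman series

The spectral series in hydrogen are named based on the final (lower) energy level:
- Lyman series: n_final = 1 (ultraviolet)
- Balmer series: n_final = 2 (visible/near-UV)
- Paschen series: n_final = 3 (infrared)
- Brackett series: n_final = 4 (infrared)
- Pfund series: n_final = 5 (far infrared)

Since this transition ends at n = 1, it belongs to the Lyman series.

For reference, this 15 → 1 line has photon energy
ΔE = 13.6057 eV × (1/1² - 1/15²) = 13.5452302 eV,
corresponding to wavelength λ = hc/ΔE = 1239.84 eV·nm / 13.5452302 eV = 91.53333 nm in the ultraviolet region.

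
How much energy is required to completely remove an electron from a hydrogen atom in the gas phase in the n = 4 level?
0.8504 eV

The ionization energy is the energy needed to remove the electron completely (n → ∞).

For hydrogen, E_n = -13.6057 eV / n².

At n = 4: E_4 = -13.6057 / 4² = -0.8503563 eV
At n = ∞: E_∞ = 0 eV

Ionization energy = E_∞ - E_4 = 0 - (-0.8503563) = 0.8503563 eV
Ionization energy ≈ 0.8504 eV

This is also called the binding energy of the electron in state n = 4.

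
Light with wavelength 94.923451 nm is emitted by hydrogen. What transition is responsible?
n = 5 → n = 1

First, find the photon energy from the wavelength (hc = 1239.84 eV·nm):
E = hc/λ = 1239.84 eV·nm / 94.923451 nm = 13.061472 eV

The energy levels of hydrogen satisfy E_n = -13.6057 / n² eV, so an emission n_i → n_f releases
ΔE = 13.6057 × (1/n_f² − 1/n_i²) eV.

Setting ΔE equal to the photon energy:
1/n_f² − 1/n_i² = 13.061472 / 13.6057 = 0.96000000

Since 1/n_i² must be positive, we need 1/n_f² > 0.96000000, i.e. n_f ≤ 1. For each allowed n_f, solve n_i = (1/n_f² − 0.96000000)^(−1/2) and check whether it is a whole number:
  n_f = 1: 1/n_i² = 1.00000000 − 0.96000000 = 0.04000000 → n_i = 5.000  → integer, n_i = 5 ✓

Only n_f = 1 gives an integer upper level, n_i = 5.

The transition is from n = 5 to n = 1 (emission).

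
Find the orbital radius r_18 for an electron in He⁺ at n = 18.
8.572671 nm (or 85.726708 Å)

The Bohr radius formula is:
r_n = n² a₀ / Z

where a₀ = 0.052917721 nm is the Bohr radius.

For He⁺ (Z = 2) at n = 18:
r_18 = 18² × 0.052917721 nm / 2
r_18 = 324 × 0.052917721 nm / 2
r_18 = 17.1453416 nm / 2
r_18 = 8.572671 nm

The electron orbits at approximately 8.572671 nm from the nucleus.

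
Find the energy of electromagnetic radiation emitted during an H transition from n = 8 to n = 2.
3.188836 eV

The energy levels are E_n = -13.6057 eV / n².

Energy at n = 8: E_8 = -13.6057 / 8² = -0.212589063 eV
Energy at n = 2: E_2 = -13.6057 / 2² = -3.401425000 eV

For emission (electron falling to lower state), the photon energy is:
E_photon = E_8 - E_2 = |-0.212589063 - (-3.401425000)|
E_photon = 3.188836 eV

This energy is carried away by the emitted photon.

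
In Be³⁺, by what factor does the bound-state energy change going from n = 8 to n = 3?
7.111

Using E_n = -13.6057 Z² / n² eV with Z = 4:

E_3 = -13.6057 × 4² / 3² = -217.6912 / 9 = -24.187911111 eV
E_8 = -13.6057 × 4² / 8² = -217.6912 / 64 = -3.401425000 eV

The ratio is:
E_3/E_8 = (-24.187911111) / (-3.401425000)
E_3/E_8 = (-217.6912/9) / (-217.6912/64)
E_3/E_8 = 64/9
E_3/E_8 = 7.111
(Note: the Z² factors cancel in the ratio.)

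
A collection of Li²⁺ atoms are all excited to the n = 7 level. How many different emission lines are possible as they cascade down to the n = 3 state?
10

The electron can occupy levels n = 3, 4, ..., 7 during de-excitation — that is m = 7 - 3 + 1 = 5 distinct levels.

The number of distinct spectral lines equals the number of ways to choose 2 of these m levels (each pair gives one possible emission transition):

Number of lines = m(m-1)/2 = 5×4/2 = 10

These correspond to all possible transitions between the 5 levels:
7 → 6, 7 → 5, 7 → 4, 7 → 3, 6 → 5, 6 → 4, 6 → 3, 5 → 4...

Each transition produces a photon with a unique energy (and thus wavelength). This count does not depend on Z.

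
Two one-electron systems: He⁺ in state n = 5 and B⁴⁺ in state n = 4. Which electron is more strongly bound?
B⁴⁺ at n = 4 (E = -21.258906 eV)

Using E_n = -13.6057 Z² / n² eV:

He⁺ (Z = 2) at n = 5:
E = -13.6057 × 2² / 5² = -13.6057 × 4 / 25 = -2.176912000 eV

B⁴⁺ (Z = 5) at n = 4:
E = -13.6057 × 5² / 4² = -13.6057 × 25 / 16 = -21.258906250 eV

Since -21.258906250 eV < -2.176912000 eV,
B⁴⁺ at n = 4 is more tightly bound (requires more energy to ionize).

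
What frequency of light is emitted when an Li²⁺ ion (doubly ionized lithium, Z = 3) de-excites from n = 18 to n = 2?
7.31e+15 Hz

First, find the transition energy:
E_18 = -13.6057 × 3² / 18² = -0.37794 eV
E_2 = -13.6057 × 3² / 2² = -30.61283 eV
|ΔE| = |E_2 - E_18| = 30.23489 eV

Convert to Joules: E = 30.23489 eV × (1.602177 × 10⁻¹⁹ J/eV) = 4.8442e-18 J

Using E = hf:
f = E/h = 4.8442e-18 J / (6.62607 × 10⁻³⁴ J·s)
f = 7.31e+15 Hz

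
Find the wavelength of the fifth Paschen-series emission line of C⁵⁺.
26.51 nm

The lines of a series are numbered from the longest wavelength (smallest ΔE) outward; the fifth line is the transition from n = n_f + 5 to n_f.
The Paschen series has all transitions ending at n_f = 3.

For C⁵⁺ (Z = 6), the fifth line (ε-line) is the jump from n = 8 to n = 3:
E_8 = -13.6057 × 6² / 8² = -7.6532 eV
E_3 = -13.6057 × 6² / 3² = -54.4228 eV
ΔE = E_8 - E_3 = 46.7696 eV

λ = hc/E = 1239.84 eV·nm / 46.7696 eV
λ = 26.51 nm

This is the ε-line of the Paschen series in C⁵⁺.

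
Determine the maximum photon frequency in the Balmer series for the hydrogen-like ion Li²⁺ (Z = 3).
7.40215e+15 Hz

The series limit corresponds to the transition from n = ∞ to n = 2.
This is the highest energy (shortest wavelength) transition in the Balmer series.

E_∞ = 0 eV
E_2 = -13.6057 × 3² / 2² = -30.6128250 eV

Energy at series limit:
ΔE = E_∞ - E_2 = 0 - (-30.6128250) = 30.6128250 eV
E = 30.6128250 eV × (1.602177 × 10⁻¹⁹ J/eV) = 4.9047164e-18 J
f = E/h = 4.9047164e-18 J / (6.62607 × 10⁻³⁴ J·s) = 7.40215e+15 Hz

This energy equals the ionization energy from the n = 2 state of Li²⁺.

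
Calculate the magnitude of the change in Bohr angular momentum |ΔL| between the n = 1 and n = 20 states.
2.0037e-33 J·s (or 19ℏ)

In the Bohr model, L_n = nℏ where ℏ = 1.054572e-34 J·s.

L_20 = 20ℏ = 2.109144e-33 J·s
L_1 = 1ℏ = 1.054572e-34 J·s

ΔL = L_20 - L_1 = (20 - 1)ℏ = 19ℏ
ΔL = 19 × 1.054572e-34 J·s = 2.0037e-33 J·s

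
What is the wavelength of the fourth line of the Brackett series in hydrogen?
1944.03228 nm

The lines of a series are numbered from the longest wavelength (smallest ΔE) outward; the fourth line is the transition from n = n_f + 4 to n_f.
The Brackett series has all transitions ending at n_f = 4.

For H, the fourth line (δ-line) is the jump from n = 8 to n = 4:
E_8 = -13.6057 / 8² = -0.21258906250 eV
E_4 = -13.6057 / 4² = -0.85035625000 eV
ΔE = E_8 - E_4 = 0.63776718750 eV

λ = hc/E = 1239.84 eV·nm / 0.63776718750 eV
λ = 1944.03228 nm

This is the δ-line of the Brackett series in H.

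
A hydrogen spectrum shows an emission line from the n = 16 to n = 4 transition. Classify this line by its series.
Brackett series

The spectral series in hydrogen are named based on the final (lower) energy level:
- Lyman series: n_final = 1 (ultraviolet)
- Balmer series: n_final = 2 (visible/near-UV)
- Paschen series: n_final = 3 (infrared)
- Brackett series: n_final = 4 (infrared)
- Pfund series: n_final = 5 (far infrared)

Since this transition ends at n = 4, it belongs to the Brackett series.

For reference, this 16 → 4 line has photon energy
ΔE = 13.6057 eV × (1/4² - 1/16²) = 0.79720898 eV,
corresponding to wavelength λ = hc/ΔE = 1239.84 eV·nm / 0.79720898 eV = 1555.23 nm in the infrared region.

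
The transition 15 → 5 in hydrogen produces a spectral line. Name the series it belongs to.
Pfund series

The spectral series in hydrogen are named based on the final (lower) energy level:
- Lyman series: n_final = 1 (ultraviolet)
- Balmer series: n_final = 2 (visible/near-UV)
- Paschen series: n_final = 3 (infrared)
- Brackett series: n_final = 4 (infrared)
- Pfund series: n_final = 5 (far infrared)

Since this transition ends at n = 5, it belongs to the Pfund series.

For reference, this 15 → 5 line has photon energy
ΔE = 13.6057 eV × (1/5² - 1/15²) = 0.48375822 eV,
corresponding to wavelength λ = hc/ΔE = 1239.84 eV·nm / 0.48375822 eV = 2562.93 nm in the far infrared region.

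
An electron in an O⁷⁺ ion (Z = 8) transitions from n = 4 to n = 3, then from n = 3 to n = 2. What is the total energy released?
163.2684 eV

The energy levels of O⁷⁺ are E_n = -13.6057 × 8² / n² eV.

First transition (4 → 3):
ΔE₁ = |E_3 - E_4|
ΔE₁ = |-96.7516444444 - (-54.4228000000)| = 42.3288444 eV

Second transition (3 → 2):
ΔE₂ = |E_2 - E_3|
ΔE₂ = |-217.6912000000 - (-96.7516444444)| = 120.9395556 eV

Total energy released:
E_total = ΔE₁ + ΔE₂ = 42.3288444 + 120.9395556 = 163.2684 eV

Note: This equals the direct transition 4 → 2: 163.2684 eV ✓
Energy is conserved regardless of the path taken.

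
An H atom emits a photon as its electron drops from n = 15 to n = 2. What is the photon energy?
3.34096 eV

The energy levels are E_n = -13.6057 eV / n².

Energy at n = 15: E_15 = -13.6057 / 15² = -0.06046978 eV
Energy at n = 2: E_2 = -13.6057 / 2² = -3.40142500 eV

For emission (electron falling to lower state), the photon energy is:
E_photon = E_15 - E_2 = |-0.06046978 - (-3.40142500)|
E_photon = 3.34096 eV

This energy is carried away by the emitted photon.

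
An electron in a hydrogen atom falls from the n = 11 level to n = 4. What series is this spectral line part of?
Brackett series

The spectral series in hydrogen are named based on the final (lower) energy level:
- Lyman series: n_final = 1 (ultraviolet)
- Balmer series: n_final = 2 (visible/near-UV)
- Paschen series: n_final = 3 (infrared)
- Brackett series: n_final = 4 (infrared)
- Pfund series: n_final = 5 (far infrared)

Since this transition ends at n = 4, it belongs to the Brackett series.

For reference, this 11 → 4 line has photon energy
ΔE = 13.6057 eV × (1/4² - 1/11²) = 0.7379124483 eV,
corresponding to wavelength λ = hc/ΔE = 1239.84 eV·nm / 0.7379124483 eV = 1680.1993 nm in the infrared region.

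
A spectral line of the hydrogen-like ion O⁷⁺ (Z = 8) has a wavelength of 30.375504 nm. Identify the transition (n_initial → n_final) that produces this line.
n = 8 → n = 4

First, find the photon energy from the wavelength (hc = 1239.84 eV·nm):
E = hc/λ = 1239.84 eV·nm / 30.375504 nm = 40.817101 eV

The energy levels of O⁷⁺ satisfy E_n = -13.6057 × 8² / n² eV, so an emission n_i → n_f releases
ΔE = 13.6057 × 8² × (1/n_f² − 1/n_i²) eV.

Setting ΔE equal to the photon energy:
1/n_f² − 1/n_i² = 40.817101 / (13.6057 × 8²) = 0.046875001

Since 1/n_i² must be positive, we need 1/n_f² > 0.046875001, i.e. n_f ≤ 4. For each allowed n_f, solve n_i = (1/n_f² − 0.046875001)^(−1/2) and check whether it is a whole number:
  n_f = 1: 1/n_i² = 1.000000000 − 0.046875001 = 0.953124999 → n_i = 1.024  (not an integer) ✗
  n_f = 2: 1/n_i² = 0.250000000 − 0.046875001 = 0.203124999 → n_i = 2.219  (not an integer) ✗
  n_f = 3: 1/n_i² = 0.111111111 − 0.046875001 = 0.064236110 → n_i = 3.946  (not an integer) ✗
  n_f = 4: 1/n_i² = 0.062500000 − 0.046875001 = 0.015624999 → n_i = 8.000  → integer, n_i = 8 ✓

Only n_f = 4 gives an integer upper level, n_i = 8.

The transition is from n = 8 to n = 4 (emission).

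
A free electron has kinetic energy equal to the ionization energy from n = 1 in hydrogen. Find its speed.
2.18769e+06 m/s (or 0.73% of c)

The binding energy at n = 1 for hydrogen is:
E_1 = -13.6057/1² = -13.6057000 eV
|E_1| = 13.6057000 eV

Convert to Joules:
KE = 13.6057000 eV × (1.602177 × 10⁻¹⁹ J/eV) = 2.1798740e-18 J

Using KE = ½mv²:
v = √(2·KE/m_e)
v = √(2 × 2.1798740e-18 J / 9.10938 × 10⁻³¹ kg)
v = 2.18769e+06 m/s

This is approximately 0.73% the speed of light.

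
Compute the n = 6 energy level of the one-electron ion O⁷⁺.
-24.188 eV

For hydrogen-like ions, the energy levels scale with Z²:
E_n = -13.6057 Z² / n² eV

For O⁷⁺ (Z = 8) at n = 6:
E_6 = -13.6057 × 8² / 6²
E_6 = -13.6057 × 64 / 36
E_6 = -870.7648 / 36
E_6 = -24.188 eV

The energy is 64 times more negative than hydrogen at the same n due to the stronger nuclear charge.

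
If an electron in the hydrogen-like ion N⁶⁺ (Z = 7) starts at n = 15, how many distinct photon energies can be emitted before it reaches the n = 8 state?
28

The electron can occupy levels n = 8, 9, ..., 15 during de-excitation — that is m = 15 - 8 + 1 = 8 distinct levels.

The number of distinct spectral lines equals the number of ways to choose 2 of these m levels (each pair gives one possible emission transition):

Number of lines = m(m-1)/2 = 8×7/2 = 28

These correspond to all possible transitions between the 8 levels:
15 → 14, 15 → 13, 15 → 12, 15 → 11, 15 → 10, 15 → 9, 15 → 8, 14 → 13...

Each transition produces a photon with a unique energy (and thus wavelength). This count does not depend on Z.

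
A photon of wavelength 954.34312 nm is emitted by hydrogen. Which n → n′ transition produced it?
n = 8 → n = 3

First, find the photon energy from the wavelength (hc = 1239.84 eV·nm):
E = hc/λ = 1239.84 eV·nm / 954.34312 nm = 1.2991554 eV

The energy levels of hydrogen satisfy E_n = -13.6057 / n² eV, so an emission n_i → n_f releases
ΔE = 13.6057 × (1/n_f² − 1/n_i²) eV.

Setting ΔE equal to the photon energy:
1/n_f² − 1/n_i² = 1.2991554 / 13.6057 = 0.095486112

Since 1/n_i² must be positive, we need 1/n_f² > 0.095486112, i.e. n_f ≤ 3. For each allowed n_f, solve n_i = (1/n_f² − 0.095486112)^(−1/2) and check whether it is a whole number:
  n_f = 1: 1/n_i² = 1.000000000 − 0.095486112 = 0.904513888 → n_i = 1.051  (not an integer) ✗
  n_f = 2: 1/n_i² = 0.250000000 − 0.095486112 = 0.154513888 → n_i = 2.544  (not an integer) ✗
  n_f = 3: 1/n_i² = 0.111111111 − 0.095486112 = 0.015624999 → n_i = 8.000  → integer, n_i = 8 ✓

Only n_f = 3 gives an integer upper level, n_i = 8.

The transition is from n = 8 to n = 3 (emission).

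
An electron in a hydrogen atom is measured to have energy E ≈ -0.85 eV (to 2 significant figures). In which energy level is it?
n = 4

The exact energy levels follow E_n = -13.6057 eV / n².

The measured value (-0.85 eV) is reported to only 2 significant figures, so we must test candidate n values and see which one matches to that precision.

Candidate energies:
  n = 2:  E = -13.6057/2² = -3.40143 eV
  n = 3:  E = -13.6057/3² = -1.51174 eV
  n = 4:  E = -13.6057/4² = -0.85036 eV  ← matches
  n = 5:  E = -13.6057/5² = -0.54423 eV
  n = 6:  E = -13.6057/6² = -0.37794 eV

Checking against the measurement of -0.85 eV (2 sig figs), only n = 4 agrees:
E_4 = -0.85036 eV, which rounds to -0.85 eV ✓

Therefore n = 4.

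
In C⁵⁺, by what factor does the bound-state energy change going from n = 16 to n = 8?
4.000000

Using E_n = -13.6057 Z² / n² eV with Z = 6:

E_8 = -13.6057 × 6² / 8² = -489.8052 / 64 = -7.653206250000 eV
E_16 = -13.6057 × 6² / 16² = -489.8052 / 256 = -1.913301562500 eV

The ratio is:
E_8/E_16 = (-7.653206250000) / (-1.913301562500)
E_8/E_16 = (-489.8052/64) / (-489.8052/256)
E_8/E_16 = 256/64
E_8/E_16 = 4.000000
(Note: the Z² factors cancel in the ratio.)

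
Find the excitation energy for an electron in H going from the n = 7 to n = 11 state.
0.165 eV

The energy levels of a hydrogen-like atom are E_n = -13.6057 eV / n².

Energy at n = 7: E_7 = -13.6057 / 7² = -0.277667 eV
Energy at n = 11: E_11 = -13.6057 / 11² = -0.112444 eV

The excitation energy is the difference:
ΔE = E_11 - E_7
ΔE = -0.112444 - (-0.277667)
ΔE = 0.165 eV

Since this is positive, energy must be absorbed (photon absorption).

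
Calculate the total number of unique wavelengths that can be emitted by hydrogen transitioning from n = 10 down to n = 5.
15

The electron can occupy levels n = 5, 6, ..., 10 during de-excitation — that is m = 10 - 5 + 1 = 6 distinct levels.

The number of distinct spectral lines equals the number of ways to choose 2 of these m levels (each pair gives one possible emission transition):

Number of lines = m(m-1)/2 = 6×5/2 = 15

These correspond to all possible transitions between the 6 levels:
10 → 9, 10 → 8, 10 → 7, 10 → 6, 10 → 5, 9 → 8, 9 → 7, 9 → 6...

Each transition produces a photon with a unique energy (and thus wavelength). This count does not depend on Z.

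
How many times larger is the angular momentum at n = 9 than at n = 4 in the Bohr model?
2.2500

In the Bohr model, L_n = nℏ, so the ratio is purely the ratio of quantum numbers:

L_9/L_4 = 9ℏ / 4ℏ = 9/4 = 2.2500

The angular momentum scales linearly with n.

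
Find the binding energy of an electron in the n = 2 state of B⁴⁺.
85.03563 eV

The ionization energy is the energy needed to remove the electron completely (n → ∞).

For a hydrogen-like ion with Z = 5, E_n = -13.6057 Z² / n² eV.

At n = 2: E_2 = -13.6057 × 5² / 2² = -85.03562500 eV
At n = ∞: E_∞ = 0 eV

Ionization energy = E_∞ - E_2 = 0 - (-85.03562500) = 85.03562500 eV
Ionization energy ≈ 85.03563 eV

This is also called the binding energy of the electron in state n = 2.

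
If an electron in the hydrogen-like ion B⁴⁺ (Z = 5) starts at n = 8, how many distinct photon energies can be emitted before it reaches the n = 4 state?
10

The electron can occupy levels n = 4, 5, ..., 8 during de-excitation — that is m = 8 - 4 + 1 = 5 distinct levels.

The number of distinct spectral lines equals the number of ways to choose 2 of these m levels (each pair gives one possible emission transition):

Number of lines = m(m-1)/2 = 5×4/2 = 10

These correspond to all possible transitions between the 5 levels:
8 → 7, 8 → 6, 8 → 5, 8 → 4, 7 → 6, 7 → 5, 7 → 4, 6 → 5...

Each transition produces a photon with a unique energy (and thus wavelength). This count does not depend on Z.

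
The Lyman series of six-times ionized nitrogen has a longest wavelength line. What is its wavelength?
2.480 nm

The longest wavelength corresponds to the smallest energy transition in the series.
The Lyman series has all transitions ending at n_f = 1.

For N⁶⁺ (Z = 7), the first line (α-line) is the jump from n = 2 to n = 1:
E_2 = -13.6057 × 7² / 2² = -166.66983 eV
E_1 = -13.6057 × 7² / 1² = -666.67930 eV
ΔE = E_2 - E_1 = 500.00947 eV

λ = hc/E = 1239.84 eV·nm / 500.00947 eV
λ = 2.480 nm

This is the α-line of the Lyman series in N⁶⁺.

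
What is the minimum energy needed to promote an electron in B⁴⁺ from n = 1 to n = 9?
335.943 eV

The energy levels of a hydrogen-like atom are E_n = -13.6057 Z² eV / n².

Energy at n = 1: E_1 = -13.6057 × 5² / 1² = -340.142500 eV
Energy at n = 9: E_9 = -13.6057 × 5² / 9² = -4.199290 eV

The excitation energy is the difference:
ΔE = E_9 - E_1
ΔE = -4.199290 - (-340.142500)
ΔE = 335.943 eV

Since this is positive, energy must be absorbed (photon absorption).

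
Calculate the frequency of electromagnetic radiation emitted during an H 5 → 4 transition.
7.40215e+13 Hz

First, find the transition energy:
E_5 = -13.6057 / 5² = -0.544228000 eV
E_4 = -13.6057 / 4² = -0.850356250 eV
|ΔE| = |E_4 - E_5| = 0.306128250 eV

Convert to Joules: E = 0.306128250 eV × (1.602177 × 10⁻¹⁹ J/eV) = 4.9047164e-20 J

Using E = hf:
f = E/h = 4.9047164e-20 J / (6.62607 × 10⁻³⁴ J·s)
f = 7.40215e+13 Hz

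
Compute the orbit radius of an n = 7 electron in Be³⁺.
0.64824 nm (or 6.48242 Å)

The Bohr radius formula is:
r_n = n² a₀ / Z

where a₀ = 0.05291772 nm is the Bohr radius.

For Be³⁺ (Z = 4) at n = 7:
r_7 = 7² × 0.05291772 nm / 4
r_7 = 49 × 0.05291772 nm / 4
r_7 = 2.592968 nm / 4
r_7 = 0.64824 nm

The electron orbits at approximately 0.64824 nm from the nucleus.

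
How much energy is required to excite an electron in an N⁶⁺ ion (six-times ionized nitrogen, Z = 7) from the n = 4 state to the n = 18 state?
39.609804 eV

The energy levels of a hydrogen-like atom are E_n = -13.6057 Z² eV / n².

Energy at n = 4: E_4 = -13.6057 × 7² / 4² = -41.667456250 eV
Energy at n = 18: E_18 = -13.6057 × 7² / 18² = -2.057652160 eV

The excitation energy is the difference:
ΔE = E_18 - E_4
ΔE = -2.057652160 - (-41.667456250)
ΔE = 39.609804 eV

Since this is positive, energy must be absorbed (photon absorption).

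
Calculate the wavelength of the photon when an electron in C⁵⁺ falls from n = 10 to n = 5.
84.37640 nm

First, find the transition energy using E_n = -13.6057 Z² / n² eV:
E_10 = -13.6057 × 6² / 10² = -4.8980520 eV
E_5 = -13.6057 × 6² / 5² = -19.5922080 eV

Photon energy: |ΔE| = |E_5 - E_10| = 14.6941560 eV

Convert to wavelength using E = hc/λ with hc = 1239.84 eV·nm:
λ = hc/E = 1239.84 eV·nm / 14.6941560 eV
λ = 84.37640 nm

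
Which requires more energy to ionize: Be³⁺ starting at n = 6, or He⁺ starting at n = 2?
He⁺ at n = 2 (E = -13.60570 eV)

Using E_n = -13.6057 Z² / n² eV:

Be³⁺ (Z = 4) at n = 6:
E = -13.6057 × 4² / 6² = -13.6057 × 16 / 36 = -6.04697778 eV

He⁺ (Z = 2) at n = 2:
E = -13.6057 × 2² / 2² = -13.6057 × 4 / 4 = -13.60570000 eV

Since -13.60570000 eV < -6.04697778 eV,
He⁺ at n = 2 is more tightly bound (requires more energy to ionize).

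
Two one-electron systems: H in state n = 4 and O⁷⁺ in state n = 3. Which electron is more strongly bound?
O⁷⁺ at n = 3 (E = -96.75164 eV)

Using E_n = -13.6057 Z² / n² eV:

H (Z = 1) at n = 4:
E = -13.6057 × 1² / 4² = -13.6057 × 1 / 16 = -0.85035625 eV

O⁷⁺ (Z = 8) at n = 3:
E = -13.6057 × 8² / 3² = -13.6057 × 64 / 9 = -96.75164444 eV

Since -96.75164444 eV < -0.85035625 eV,
O⁷⁺ at n = 3 is more tightly bound (requires more energy to ionize).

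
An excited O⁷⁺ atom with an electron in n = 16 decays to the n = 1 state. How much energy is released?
867.3634 eV

The energy levels are E_n = -13.6057 Z² eV / n².

Energy at n = 16: E_16 = -13.6057 × 8² / 16² = -3.4014250 eV
Energy at n = 1: E_1 = -13.6057 × 8² / 1² = -870.7648000 eV

For emission (electron falling to lower state), the photon energy is:
E_photon = E_16 - E_1 = |-3.4014250 - (-870.7648000)|
E_photon = 867.3634 eV

This energy is carried away by the emitted photon.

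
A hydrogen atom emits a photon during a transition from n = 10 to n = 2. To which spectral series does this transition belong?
Balmer series

The spectral series in hydrogen are named based on the final (lower) energy level:
- Lyman series: n_final = 1 (ultraviolet)
- Balmer series: n_final = 2 (visible/near-UV)
- Paschen series: n_final = 3 (infrared)
- Brackett series: n_final = 4 (infrared)
- Pfund series: n_final = 5 (far infrared)

Since this transition ends at n = 2, it belongs to the Balmer series.

For reference, this 10 → 2 line has photon energy
ΔE = 13.6057 eV × (1/2² - 1/10²) = 3.265368000 eV,
corresponding to wavelength λ = hc/ΔE = 1239.84 eV·nm / 3.265368000 eV = 379.69380 nm in the visible/near-UV region.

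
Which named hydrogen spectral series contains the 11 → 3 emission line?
Paschen series

The spectral series in hydrogen are named based on the final (lower) energy level:
- Lyman series: n_final = 1 (ultraviolet)
- Balmer series: n_final = 2 (visible/near-UV)
- Paschen series: n_final = 3 (infrared)
- Brackett series: n_final = 4 (infrared)
- Pfund series: n_final = 5 (far infrared)

Since this transition ends at n = 3, it belongs to the Paschen series.

For reference, this 11 → 3 line has photon energy
ΔE = 13.6057 eV × (1/3² - 1/11²) = 1.3993006 eV,
corresponding to wavelength λ = hc/ΔE = 1239.84 eV·nm / 1.3993006 eV = 886.043 nm in the infrared region.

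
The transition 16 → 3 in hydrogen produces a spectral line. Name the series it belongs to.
Paschen series

The spectral series in hydrogen are named based on the final (lower) energy level:
- Lyman series: n_final = 1 (ultraviolet)
- Balmer series: n_final = 2 (visible/near-UV)
- Paschen series: n_final = 3 (infrared)
- Brackett series: n_final = 4 (infrared)
- Pfund series: n_final = 5 (far infrared)

Since this transition ends at n = 3, it belongs to the Paschen series.

For reference, this 16 → 3 line has photon energy
ΔE = 13.6057 eV × (1/3² - 1/16²) = 1.458597 eV,
corresponding to wavelength λ = hc/ΔE = 1239.84 eV·nm / 1.458597 eV = 850.02 nm in the infrared region.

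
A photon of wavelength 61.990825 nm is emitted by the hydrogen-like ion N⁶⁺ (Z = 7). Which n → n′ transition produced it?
n = 10 → n = 5

First, find the photon energy from the wavelength (hc = 1239.84 eV·nm):
E = hc/λ = 1239.84 eV·nm / 61.990825 nm = 20.000379 eV

The energy levels of N⁶⁺ satisfy E_n = -13.6057 × 7² / n² eV, so an emission n_i → n_f releases
ΔE = 13.6057 × 7² × (1/n_f² − 1/n_i²) eV.

Setting ΔE equal to the photon energy:
1/n_f² − 1/n_i² = 20.000379 / (13.6057 × 7²) = 0.030000000

Since 1/n_i² must be positive, we need 1/n_f² > 0.030000000, i.e. n_f ≤ 5. For each allowed n_f, solve n_i = (1/n_f² − 0.030000000)^(−1/2) and check whether it is a whole number:
  n_f = 1: 1/n_i² = 1.000000000 − 0.030000000 = 0.970000000 → n_i = 1.015  (not an integer) ✗
  n_f = 2: 1/n_i² = 0.250000000 − 0.030000000 = 0.220000000 → n_i = 2.132  (not an integer) ✗
  n_f = 3: 1/n_i² = 0.111111111 − 0.030000000 = 0.081111111 → n_i = 3.511  (not an integer) ✗
  n_f = 4: 1/n_i² = 0.062500000 − 0.030000000 = 0.032500000 → n_i = 5.547  (not an integer) ✗
  n_f = 5: 1/n_i² = 0.040000000 − 0.030000000 = 0.010000000 → n_i = 10.000  → integer, n_i = 10 ✓

Only n_f = 5 gives an integer upper level, n_i = 10.

The transition is from n = 10 to n = 5 (emission).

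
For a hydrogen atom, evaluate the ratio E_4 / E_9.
5.0625

Using E_n = -13.6057 Z² / n² eV with Z = 1:

E_4 = -13.6057 / 4² = -13.6057 / 16 = -0.8503562500 eV
E_9 = -13.6057 / 9² = -13.6057 / 81 = -0.1679716049 eV

The ratio is:
E_4/E_9 = (-0.8503562500) / (-0.1679716049)
E_4/E_9 = (-13.6057/16) / (-13.6057/81)
E_4/E_9 = 81/16
E_4/E_9 = 5.0625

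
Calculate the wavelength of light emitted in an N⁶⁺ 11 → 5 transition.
58.601 nm

First, find the transition energy using E_n = -13.6057 Z² / n² eV:
E_11 = -13.6057 × 7² / 11² = -5.50975 eV
E_5 = -13.6057 × 7² / 5² = -26.66717 eV

Photon energy: |ΔE| = |E_5 - E_11| = 21.15742 eV

Convert to wavelength using E = hc/λ with hc = 1239.84 eV·nm:
λ = hc/E = 1239.84 eV·nm / 21.15742 eV
λ = 58.601 nm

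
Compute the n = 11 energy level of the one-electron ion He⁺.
-0.449775 eV

For hydrogen-like ions, the energy levels scale with Z²:
E_n = -13.6057 Z² / n² eV

For He⁺ (Z = 2) at n = 11:
E_11 = -13.6057 × 2² / 11²
E_11 = -13.6057 × 4 / 121
E_11 = -54.4228 / 121
E_11 = -0.449775 eV

The energy is 4 times more negative than hydrogen at the same n due to the stronger nuclear charge.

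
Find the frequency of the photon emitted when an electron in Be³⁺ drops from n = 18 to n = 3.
5.6862e+15 Hz

First, find the transition energy:
E_18 = -13.6057 × 4² / 18² = -0.6718864 eV
E_3 = -13.6057 × 4² / 3² = -24.1879111 eV
|ΔE| = |E_3 - E_18| = 23.5160247 eV

Convert to Joules: E = 23.5160247 eV × (1.602177 × 10⁻¹⁹ J/eV) = 3.767683e-18 J

Using E = hf:
f = E/h = 3.767683e-18 J / (6.62607 × 10⁻³⁴ J·s)
f = 5.6862e+15 Hz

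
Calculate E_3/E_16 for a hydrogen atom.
28.44

Using E_n = -13.6057 Z² / n² eV with Z = 1:

E_3 = -13.6057 / 3² = -13.6057 / 9 = -1.51174444 eV
E_16 = -13.6057 / 16² = -13.6057 / 256 = -0.05314727 eV

The ratio is:
E_3/E_16 = (-1.51174444) / (-0.05314727)
E_3/E_16 = (-13.6057/9) / (-13.6057/256)
E_3/E_16 = 256/9
E_3/E_16 = 28.44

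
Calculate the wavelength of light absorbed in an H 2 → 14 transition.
372.09993 nm

First, find the transition energy using E_n = -13.6057 / n² eV:
E_2 = -13.6057 / 2² = -3.401425000 eV
E_14 = -13.6057 / 14² = -0.069416837 eV

Photon energy: |ΔE| = |E_14 - E_2| = 3.332008163 eV

Convert to wavelength using E = hc/λ with hc = 1239.84 eV·nm:
λ = hc/E = 1239.84 eV·nm / 3.332008163 eV
λ = 372.09993 nm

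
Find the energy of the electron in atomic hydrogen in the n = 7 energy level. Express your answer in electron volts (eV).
-0.27767 eV

The energy levels of a hydrogen-like atom are given by:
E_n = -13.6057 eV / n²

For n = 7:
E_7 = -13.6057 eV / 7²
E_7 = -13.6057 eV / 49
E_7 = -0.27767 eV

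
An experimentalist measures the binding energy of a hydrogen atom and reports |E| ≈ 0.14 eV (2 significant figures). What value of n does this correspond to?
n = 10

The exact energy levels follow E_n = -13.6057 eV / n².

The measured value (-0.14 eV) is reported to only 2 significant figures, so we must test candidate n values and see which one matches to that precision.

Candidate energies:
  n = 8:  E = -13.6057/8² = -0.21259 eV
  n = 9:  E = -13.6057/9² = -0.16797 eV
  n = 10:  E = -13.6057/10² = -0.13606 eV  ← matches
  n = 11:  E = -13.6057/11² = -0.11244 eV
  n = 12:  E = -13.6057/12² = -0.09448 eV

Checking against the measurement of -0.14 eV (2 sig figs), only n = 10 agrees:
E_10 = -0.13606 eV, which rounds to -0.14 eV ✓

Therefore n = 10.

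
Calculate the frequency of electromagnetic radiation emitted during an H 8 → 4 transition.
1.5421e+14 Hz

First, find the transition energy:
E_8 = -13.6057 / 8² = -0.21258906 eV
E_4 = -13.6057 / 4² = -0.85035625 eV
|ΔE| = |E_4 - E_8| = 0.63776719 eV

Convert to Joules: E = 0.63776719 eV × (1.602177 × 10⁻¹⁹ J/eV) = 1.021816e-19 J

Using E = hf:
f = E/h = 1.021816e-19 J / (6.62607 × 10⁻³⁴ J·s)
f = 1.5421e+14 Hz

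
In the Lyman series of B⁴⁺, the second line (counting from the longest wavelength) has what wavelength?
4.10 nm

The lines of a series are numbered from the longest wavelength (smallest ΔE) outward; the second line is the transition from n = n_f + 2 to n_f.
The Lyman series has all transitions ending at n_f = 1.

For B⁴⁺ (Z = 5), the second line (β-line) is the jump from n = 3 to n = 1:
E_3 = -13.6057 × 5² / 3² = -37.7936 eV
E_1 = -13.6057 × 5² / 1² = -340.1425 eV
ΔE = E_3 - E_1 = 302.3489 eV

λ = hc/E = 1239.84 eV·nm / 302.3489 eV
λ = 4.10 nm

This is the β-line of the Lyman series in B⁴⁺.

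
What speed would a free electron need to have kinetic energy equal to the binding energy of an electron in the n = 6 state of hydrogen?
3.6462e+05 m/s (or 0.1216% of c)

The binding energy at n = 6 for hydrogen is:
E_6 = -13.6057/6² = -0.37793611 eV
|E_6| = 0.37793611 eV

Convert to Joules:
KE = 0.37793611 eV × (1.602177 × 10⁻¹⁹ J/eV) = 6.055205e-20 J

Using KE = ½mv²:
v = √(2·KE/m_e)
v = √(2 × 6.055205e-20 J / 9.10938 × 10⁻³¹ kg)
v = 3.6462e+05 m/s

This is approximately 0.1216% the speed of light.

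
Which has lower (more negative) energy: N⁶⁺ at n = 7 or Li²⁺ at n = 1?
Li²⁺ at n = 1 (E = -122.451 eV)

Using E_n = -13.6057 Z² / n² eV:

N⁶⁺ (Z = 7) at n = 7:
E = -13.6057 × 7² / 7² = -13.6057 × 49 / 49 = -13.605700 eV

Li²⁺ (Z = 3) at n = 1:
E = -13.6057 × 3² / 1² = -13.6057 × 9 / 1 = -122.451300 eV

Since -122.451300 eV < -13.605700 eV,
Li²⁺ at n = 1 is more tightly bound (requires more energy to ionize).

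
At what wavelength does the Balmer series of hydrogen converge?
364.50605 nm

The series limit corresponds to the transition from n = ∞ to n = 2.
This is the highest energy (shortest wavelength) transition in the Balmer series.

E_∞ = 0 eV
E_2 = -13.6057 / 2² = -3.401425000 eV

Energy at series limit:
ΔE = E_∞ - E_2 = 0 - (-3.401425000) = 3.401425000 eV
λ = hc/E = 1239.84 eV·nm / 3.401425000 eV = 364.50605 nm

This energy equals the ionization energy from the n = 2 state of hydrogen.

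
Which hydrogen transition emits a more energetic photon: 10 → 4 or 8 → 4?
10 → 4

Calculate the energy for each transition:

Transition 10 → 4:
ΔE₁ = |E_4 - E_10| = |-13.6057/4² - (-13.6057/10²)|
ΔE₁ = |-0.85035625000 - (-0.13605700000)| = 0.71429925 eV

Transition 8 → 4:
ΔE₂ = |E_4 - E_8| = |-13.6057/4² - (-13.6057/8²)|
ΔE₂ = |-0.85035625000 - (-0.21258906250)| = 0.63776719 eV

Since 0.71429925 eV > 0.63776719 eV, the transition 10 → 4 emits the more energetic photon.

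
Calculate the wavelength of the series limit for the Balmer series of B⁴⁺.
14.58024 nm

The series limit corresponds to the transition from n = ∞ to n = 2.
This is the highest energy (shortest wavelength) transition in the Balmer series.

E_∞ = 0 eV
E_2 = -13.6057 × 5² / 2² = -85.0356250 eV

Energy at series limit:
ΔE = E_∞ - E_2 = 0 - (-85.0356250) = 85.0356250 eV
λ = hc/E = 1239.84 eV·nm / 85.0356250 eV = 14.58024 nm

This energy equals the ionization energy from the n = 2 state of B⁴⁺.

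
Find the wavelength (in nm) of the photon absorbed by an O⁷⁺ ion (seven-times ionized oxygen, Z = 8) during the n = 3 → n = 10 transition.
14.082050 nm

First, find the transition energy using E_n = -13.6057 Z² / n² eV:
E_3 = -13.6057 × 8² / 3² = -96.75164444 eV
E_10 = -13.6057 × 8² / 10² = -8.70764800 eV

Photon energy: |ΔE| = |E_10 - E_3| = 88.04399644 eV

Convert to wavelength using E = hc/λ with hc = 1239.84 eV·nm:
λ = hc/E = 1239.84 eV·nm / 88.04399644 eV
λ = 14.082050 nm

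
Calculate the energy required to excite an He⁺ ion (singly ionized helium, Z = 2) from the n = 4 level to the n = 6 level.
1.8897 eV

The energy levels of a hydrogen-like atom are E_n = -13.6057 Z² eV / n².

Energy at n = 4: E_4 = -13.6057 × 2² / 4² = -3.4014250 eV
Energy at n = 6: E_6 = -13.6057 × 2² / 6² = -1.5117444 eV

The excitation energy is the difference:
ΔE = E_6 - E_4
ΔE = -1.5117444 - (-3.4014250)
ΔE = 1.8897 eV

Since this is positive, energy must be absorbed (photon absorption).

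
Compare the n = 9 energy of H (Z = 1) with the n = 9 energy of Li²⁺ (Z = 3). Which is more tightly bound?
Li²⁺ at n = 9 (E = -1.511744 eV)

Using E_n = -13.6057 Z² / n² eV:

H (Z = 1) at n = 9:
E = -13.6057 × 1² / 9² = -13.6057 × 1 / 81 = -0.167971605 eV

Li²⁺ (Z = 3) at n = 9:
E = -13.6057 × 3² / 9² = -13.6057 × 9 / 81 = -1.511744444 eV

Since -1.511744444 eV < -0.167971605 eV,
Li²⁺ at n = 9 is more tightly bound (requires more energy to ionize).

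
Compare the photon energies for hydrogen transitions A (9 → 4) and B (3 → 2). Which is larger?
3 → 2

Calculate the energy for each transition:

Transition 9 → 4:
ΔE₁ = |E_4 - E_9| = |-13.6057/4² - (-13.6057/9²)|
ΔE₁ = |-0.85035625 - (-0.16797160)| = 0.68238 eV

Transition 3 → 2:
ΔE₂ = |E_2 - E_3| = |-13.6057/2² - (-13.6057/3²)|
ΔE₂ = |-3.40142500 - (-1.51174444)| = 1.88968 eV

Since 1.88968 eV > 0.68238 eV, the transition 3 → 2 emits the more energetic photon.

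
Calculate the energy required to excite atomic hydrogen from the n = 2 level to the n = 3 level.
1.890 eV

The energy levels of a hydrogen-like atom are E_n = -13.6057 eV / n².

Energy at n = 2: E_2 = -13.6057 / 2² = -3.401425 eV
Energy at n = 3: E_3 = -13.6057 / 3² = -1.511744 eV

The excitation energy is the difference:
ΔE = E_3 - E_2
ΔE = -1.511744 - (-3.401425)
ΔE = 1.890 eV

Since this is positive, energy must be absorbed (photon absorption).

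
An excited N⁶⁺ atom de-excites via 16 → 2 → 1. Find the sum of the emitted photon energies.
664.075 eV

The energy levels of N⁶⁺ are E_n = -13.6057 × 7² / n² eV.

First transition (16 → 2):
ΔE₁ = |E_2 - E_16|
ΔE₁ = |-166.669825000 - (-2.604216016)| = 164.065609 eV

Second transition (2 → 1):
ΔE₂ = |E_1 - E_2|
ΔE₂ = |-666.679300000 - (-166.669825000)| = 500.009475 eV

Total energy released:
E_total = ΔE₁ + ΔE₂ = 164.065609 + 500.009475 = 664.075 eV

Note: This equals the direct transition 16 → 1: 664.075 eV ✓
Energy is conserved regardless of the path taken.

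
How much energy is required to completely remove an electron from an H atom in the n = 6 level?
0.378 eV

The ionization energy is the energy needed to remove the electron completely (n → ∞).

For hydrogen, E_n = -13.6057 eV / n².

At n = 6: E_6 = -13.6057 / 6² = -0.377936 eV
At n = ∞: E_∞ = 0 eV

Ionization energy = E_∞ - E_6 = 0 - (-0.377936) = 0.377936 eV
Ionization energy ≈ 0.378 eV

This is also called the binding energy of the electron in state n = 6.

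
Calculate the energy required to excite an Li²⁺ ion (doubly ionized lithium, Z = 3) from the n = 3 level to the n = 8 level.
11.69 eV

The energy levels of a hydrogen-like atom are E_n = -13.6057 Z² eV / n².

Energy at n = 3: E_3 = -13.6057 × 3² / 3² = -13.60570 eV
Energy at n = 8: E_8 = -13.6057 × 3² / 8² = -1.91330 eV

The excitation energy is the difference:
ΔE = E_8 - E_3
ΔE = -1.91330 - (-13.60570)
ΔE = 11.69 eV

Since this is positive, energy must be absorbed (photon absorption).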